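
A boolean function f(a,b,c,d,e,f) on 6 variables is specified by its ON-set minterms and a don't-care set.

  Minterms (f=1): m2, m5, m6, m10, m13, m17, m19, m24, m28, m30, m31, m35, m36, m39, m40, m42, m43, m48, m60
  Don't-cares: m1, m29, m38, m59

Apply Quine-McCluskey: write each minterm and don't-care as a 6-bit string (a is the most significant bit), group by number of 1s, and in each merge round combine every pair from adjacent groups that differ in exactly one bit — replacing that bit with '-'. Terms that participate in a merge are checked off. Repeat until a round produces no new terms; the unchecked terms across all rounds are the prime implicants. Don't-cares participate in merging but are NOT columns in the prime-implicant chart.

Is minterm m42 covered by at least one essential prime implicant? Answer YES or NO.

YES

[col 0] 000001*, 000010*, 000101*, 000110*, 001010*, 001101*, 010001*, 010011*, 011000*, 011100*, 011101*, 011110*, 011111*, 100011*, 100100*, 100110*, 100111*, 101000*, 101010*, 101011*, 110000, 111011*, 111100*
[col 1] -00110, -01010, -11100, 0-0001, 0-1101, 00-010, 00-101, 000-01, 000-10, 0100-1, 011-00, 0111-0*, 0111-1*, 01110-*, 01111-*, 1-1011, 10-011, 100-11, 1001-0, 10011-, 1010-0, 10101-
[col 2] 0111--
Prime implicants: -00110, -01010, -11100, 0-0001, 0-1101, 00-010, 00-101, 000-01, 000-10, 0100-1, 011-00, 0111--, 1-1011, 10-011, 100-11, 1001-0, 10011-, 1010-0, 10101-, 110000
PI chart (minterm → PIs covering it):
  2 | 00-010,000-10
  5 | 00-101,000-01
  6 | -00110,000-10
  10 | -01010,00-010
  13 | 0-1101,00-101
  17 | 0-0001,0100-1
  19 | 0100-1  (sole → essential)
  24 | 011-00  (sole → essential)
  28 | -11100,011-00,0111--
  30 | 0111--  (sole → essential)
  31 | 0111--  (sole → essential)
  35 | 10-011,100-11
  36 | 1001-0  (sole → essential)
  39 | 100-11,10011-
  40 | 1010-0  (sole → essential)
  42 | -01010,1010-0,10101-
  43 | 1-1011,10-011,10101-
  48 | 110000  (sole → essential)
  60 | -11100  (sole → essential)
Essential prime implicants: -11100, 0100-1, 011-00, 0111--, 1001-0, 1010-0, 110000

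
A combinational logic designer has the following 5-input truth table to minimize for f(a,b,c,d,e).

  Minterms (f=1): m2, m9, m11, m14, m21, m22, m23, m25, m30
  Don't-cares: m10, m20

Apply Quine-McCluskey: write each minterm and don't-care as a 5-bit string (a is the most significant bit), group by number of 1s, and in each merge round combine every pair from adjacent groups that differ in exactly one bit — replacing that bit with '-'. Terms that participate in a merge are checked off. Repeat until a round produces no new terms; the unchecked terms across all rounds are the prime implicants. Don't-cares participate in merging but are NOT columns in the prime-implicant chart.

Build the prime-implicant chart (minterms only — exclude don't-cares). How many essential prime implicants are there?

size-2^0 implicants → 00010(✓)  01001(✓)  01010(✓)  01011(✓)  01110(✓)  10100(✓)  10101(✓)  10110(✓)  10111(✓)  11001(✓)  11110(✓)
size-2^1 implicants → -1001  -1110  0-010  01-10  010-1  0101-  1-110  101-0(✓)  101-1(✓)  1010-(✓)  1011-(✓)
size-2^2 implicants → 101--
Unchecked terms (primes): -1001, -1110, 0-010, 01-10, 010-1, 0101-, 1-110, 101--
Minterm coverage:
  m2 ⊆ 0-010 [E]
  m9 ⊆ -1001,010-1
  m11 ⊆ 010-1,0101-
  m14 ⊆ -1110,01-10
  m21 ⊆ 101-- [E]
  m22 ⊆ 1-110,101--
  m23 ⊆ 101-- [E]
  m25 ⊆ -1001 [E]
  m30 ⊆ -1110,1-110
E = {-1001, 0-010, 101--}

3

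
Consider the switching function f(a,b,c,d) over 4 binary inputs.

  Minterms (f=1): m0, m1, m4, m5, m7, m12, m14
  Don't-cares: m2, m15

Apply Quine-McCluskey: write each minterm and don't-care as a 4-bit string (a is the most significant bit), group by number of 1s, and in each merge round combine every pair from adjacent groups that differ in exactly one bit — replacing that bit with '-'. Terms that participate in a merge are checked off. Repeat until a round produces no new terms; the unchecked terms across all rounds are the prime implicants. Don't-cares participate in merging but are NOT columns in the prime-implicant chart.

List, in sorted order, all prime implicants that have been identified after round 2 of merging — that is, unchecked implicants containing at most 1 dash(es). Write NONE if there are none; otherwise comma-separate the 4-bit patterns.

Round 0: 0000✓ 0001✓ 0010✓ 0100✓ 0101✓ 0111✓ 1100✓ 1110✓ 1111✓
Round 1: -100 -111 0-00✓ 0-01✓ 00-0 000-✓ 01-1 010-✓ 11-0 111-
Round 2: 0-0-
PIs = {-100, -111, 0-0-, 00-0, 01-1, 11-0, 111-}

-100, -111, 00-0, 01-1, 11-0, 111-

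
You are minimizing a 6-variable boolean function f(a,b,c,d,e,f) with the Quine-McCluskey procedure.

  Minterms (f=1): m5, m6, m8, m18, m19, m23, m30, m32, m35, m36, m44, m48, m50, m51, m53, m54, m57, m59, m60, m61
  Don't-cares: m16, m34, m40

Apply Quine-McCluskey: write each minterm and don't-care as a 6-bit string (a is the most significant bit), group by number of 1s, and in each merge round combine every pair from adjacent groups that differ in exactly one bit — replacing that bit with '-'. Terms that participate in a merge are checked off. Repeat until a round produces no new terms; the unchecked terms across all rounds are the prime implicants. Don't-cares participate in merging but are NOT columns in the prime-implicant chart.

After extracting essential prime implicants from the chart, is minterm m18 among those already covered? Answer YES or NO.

NO

Round 0: 000101 000110 001000✓ 010000✓ 010010✓ 010011✓ 010111✓ 011110 100000✓ 100010✓ 100011✓ 100100✓ 101000✓ 101100✓ 110000✓ 110010✓ 110011✓ 110101✓ 110110✓ 111001✓ 111011✓ 111100✓ 111101✓
Round 1: -01000 -10000✓ -10010✓ -10011✓ 010-11 0100-0✓ 01001-✓ 1-0000✓ 1-0010✓ 1-0011✓ 1-1100 10-000✓ 10-100✓ 100-00✓ 1000-0✓ 10001-✓ 101-00✓ 11-011 11-101 110-10 1100-0✓ 11001-✓ 111-01 1110-1 11110-
Round 2: -100-0 -1001- 1-00-0 1-001- 10--00
PIs = {-01000, -100-0, -1001-, 000101, 000110, 010-11, 011110, 1-00-0, 1-001-, 1-1100, 10--00, 11-011, 11-101, 110-10, 111-01, 1110-1, 11110-}
Coverage chart:
  m5: 000101 ←essential
  m6: 000110 ←essential
  m8: -01000 ←essential
  m18: -100-0,-1001-
  m19: -1001-,010-11
  m23: 010-11 ←essential
  m30: 011110 ←essential
  m32: 1-00-0,10--00
  m35: 1-001- ←essential
  m36: 10--00 ←essential
  m44: 1-1100,10--00
  m48: -100-0,1-00-0
  m50: -100-0,-1001-,1-00-0,1-001-,110-10
  m51: -1001-,1-001-,11-011
  m53: 11-101 ←essential
  m54: 110-10 ←essential
  m57: 111-01,1110-1
  m59: 11-011,1110-1
  m60: 1-1100,11110-
  m61: 11-101,111-01,11110-
Essential: -01000, 000101, 000110, 010-11, 011110, 1-001-, 10--00, 11-101, 110-10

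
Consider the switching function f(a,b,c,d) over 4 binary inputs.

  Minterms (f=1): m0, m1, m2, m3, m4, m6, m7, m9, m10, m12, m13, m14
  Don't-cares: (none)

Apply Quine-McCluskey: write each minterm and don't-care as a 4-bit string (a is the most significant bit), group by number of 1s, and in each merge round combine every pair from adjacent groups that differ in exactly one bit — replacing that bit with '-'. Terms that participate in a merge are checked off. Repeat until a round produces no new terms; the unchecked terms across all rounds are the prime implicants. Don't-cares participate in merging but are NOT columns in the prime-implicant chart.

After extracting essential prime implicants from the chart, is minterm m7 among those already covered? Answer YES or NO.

Round 0: 0000✓ 0001✓ 0010✓ 0011✓ 0100✓ 0110✓ 0111✓ 1001✓ 1010✓ 1100✓ 1101✓ 1110✓
Round 1: -001 -010✓ -100✓ -110✓ 0-00✓ 0-10✓ 0-11✓ 00-0✓ 00-1✓ 000-✓ 001-✓ 01-0✓ 011-✓ 1-01 1-10✓ 11-0✓ 110-
Round 2: --10 -1-0 0--0 0-1- 00--
PIs = {--10, -001, -1-0, 0--0, 0-1-, 00--, 1-01, 110-}
Coverage chart:
  m0: 0--0,00--
  m1: -001,00--
  m2: --10,0--0,0-1-,00--
  m3: 0-1-,00--
  m4: -1-0,0--0
  m6: --10,-1-0,0--0,0-1-
  m7: 0-1- ←essential
  m9: -001,1-01
  m10: --10 ←essential
  m12: -1-0,110-
  m13: 1-01,110-
  m14: --10,-1-0
Essential: --10, 0-1-

YES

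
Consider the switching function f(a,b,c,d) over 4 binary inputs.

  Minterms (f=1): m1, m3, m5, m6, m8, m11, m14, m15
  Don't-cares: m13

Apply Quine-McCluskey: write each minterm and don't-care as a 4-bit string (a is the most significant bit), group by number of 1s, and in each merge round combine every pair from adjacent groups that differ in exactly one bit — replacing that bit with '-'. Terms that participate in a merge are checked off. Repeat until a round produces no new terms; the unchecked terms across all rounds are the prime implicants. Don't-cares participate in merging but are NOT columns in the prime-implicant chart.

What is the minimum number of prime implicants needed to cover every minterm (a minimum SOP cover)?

[col 0] 0001*, 0011*, 0101*, 0110*, 1000, 1011*, 1101*, 1110*, 1111*
[col 1] -011, -101, -110, 0-01, 00-1, 1-11, 11-1, 111-
Prime implicants: -011, -101, -110, 0-01, 00-1, 1-11, 1000, 11-1, 111-
PI chart (minterm → PIs covering it):
  1 | 0-01,00-1
  3 | -011,00-1
  5 | -101,0-01
  6 | -110  (sole → essential)
  8 | 1000  (sole → essential)
  11 | -011,1-11
  14 | -110,111-
  15 | 1-11,11-1,111-
Essential prime implicants: -110, 1000
Petrick residual → -011, 0-01, 1-11
Minimum SOP uses 5 PIs: b'cd + bcd' + a'c'd + acd + ab'c'd'

5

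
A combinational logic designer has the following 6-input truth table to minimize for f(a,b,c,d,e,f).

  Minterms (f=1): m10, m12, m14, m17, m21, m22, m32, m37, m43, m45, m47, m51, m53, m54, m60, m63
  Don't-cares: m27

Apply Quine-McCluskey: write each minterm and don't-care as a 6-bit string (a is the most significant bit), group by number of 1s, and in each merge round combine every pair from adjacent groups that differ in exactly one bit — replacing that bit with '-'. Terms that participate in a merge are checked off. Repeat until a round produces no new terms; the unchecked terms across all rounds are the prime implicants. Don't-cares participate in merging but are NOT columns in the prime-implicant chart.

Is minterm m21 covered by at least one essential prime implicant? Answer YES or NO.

[col 0] 001010*, 001100*, 001110*, 010001*, 010101*, 010110*, 011011, 100000, 100101*, 101011*, 101101*, 101111*, 110011, 110101*, 110110*, 111100, 111111*
[col 1] -10101, -10110, 001-10, 0011-0, 010-01, 1-0101, 1-1111, 10-101, 101-11, 1011-1
Prime implicants: -10101, -10110, 001-10, 0011-0, 010-01, 011011, 1-0101, 1-1111, 10-101, 100000, 101-11, 1011-1, 110011, 111100
PI chart (minterm → PIs covering it):
  10 | 001-10  (sole → essential)
  12 | 0011-0  (sole → essential)
  14 | 001-10,0011-0
  17 | 010-01  (sole → essential)
  21 | -10101,010-01
  22 | -10110  (sole → essential)
  32 | 100000  (sole → essential)
  37 | 1-0101,10-101
  43 | 101-11  (sole → essential)
  45 | 10-101,1011-1
  47 | 1-1111,101-11,1011-1
  51 | 110011  (sole → essential)
  53 | -10101,1-0101
  54 | -10110  (sole → essential)
  60 | 111100  (sole → essential)
  63 | 1-1111  (sole → essential)
Essential prime implicants: -10110, 001-10, 0011-0, 010-01, 1-1111, 100000, 101-11, 110011, 111100

YES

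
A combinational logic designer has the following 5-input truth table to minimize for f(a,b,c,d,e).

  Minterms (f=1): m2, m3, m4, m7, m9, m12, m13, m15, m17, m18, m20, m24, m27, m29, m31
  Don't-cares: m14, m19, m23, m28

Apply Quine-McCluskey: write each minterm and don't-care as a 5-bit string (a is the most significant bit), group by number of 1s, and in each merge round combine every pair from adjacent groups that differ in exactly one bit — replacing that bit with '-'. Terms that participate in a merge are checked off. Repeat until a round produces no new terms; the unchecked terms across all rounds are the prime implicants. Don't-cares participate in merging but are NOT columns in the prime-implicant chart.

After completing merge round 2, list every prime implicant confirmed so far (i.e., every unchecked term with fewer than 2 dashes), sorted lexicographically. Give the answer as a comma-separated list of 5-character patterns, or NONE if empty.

01-01, 100-1, 11-00

Round 0: 00010✓ 00011✓ 00100✓ 00111✓ 01001✓ 01100✓ 01101✓ 01110✓ 01111✓ 10001✓ 10010✓ 10011✓ 10100✓ 10111✓ 11000✓ 11011✓ 11100✓ 11101✓ 11111✓
Round 1: -0010✓ -0011✓ -0100✓ -0111✓ -1100✓ -1101✓ -1111✓ 0-100✓ 0-111✓ 00-11✓ 0001-✓ 01-01 011-0✓ 011-1✓ 0110-✓ 0111-✓ 1-011✓ 1-100✓ 1-111✓ 10-11✓ 100-1 1001-✓ 11-00 11-11✓ 111-1✓ 1110-✓
Round 2: --100 --111 -0-11 -001- -11-1 -110- 011-- 1--11
PIs = {--100, --111, -0-11, -001-, -11-1, -110-, 01-01, 011--, 1--11, 100-1, 11-00}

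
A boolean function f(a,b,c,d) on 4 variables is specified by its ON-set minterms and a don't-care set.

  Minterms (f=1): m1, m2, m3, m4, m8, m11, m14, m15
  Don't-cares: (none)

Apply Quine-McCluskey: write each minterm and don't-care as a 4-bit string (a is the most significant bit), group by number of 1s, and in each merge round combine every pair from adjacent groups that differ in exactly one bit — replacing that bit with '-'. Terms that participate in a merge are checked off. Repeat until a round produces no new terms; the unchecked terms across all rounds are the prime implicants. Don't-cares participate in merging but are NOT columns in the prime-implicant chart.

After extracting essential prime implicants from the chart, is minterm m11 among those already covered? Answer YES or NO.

Round 0: 0001✓ 0010✓ 0011✓ 0100 1000 1011✓ 1110✓ 1111✓
Round 1: -011 00-1 001- 1-11 111-
PIs = {-011, 00-1, 001-, 0100, 1-11, 1000, 111-}
Coverage chart:
  m1: 00-1 ←essential
  m2: 001- ←essential
  m3: -011,00-1,001-
  m4: 0100 ←essential
  m8: 1000 ←essential
  m11: -011,1-11
  m14: 111- ←essential
  m15: 1-11,111-
Essential: 00-1, 001-, 0100, 1000, 111-

NO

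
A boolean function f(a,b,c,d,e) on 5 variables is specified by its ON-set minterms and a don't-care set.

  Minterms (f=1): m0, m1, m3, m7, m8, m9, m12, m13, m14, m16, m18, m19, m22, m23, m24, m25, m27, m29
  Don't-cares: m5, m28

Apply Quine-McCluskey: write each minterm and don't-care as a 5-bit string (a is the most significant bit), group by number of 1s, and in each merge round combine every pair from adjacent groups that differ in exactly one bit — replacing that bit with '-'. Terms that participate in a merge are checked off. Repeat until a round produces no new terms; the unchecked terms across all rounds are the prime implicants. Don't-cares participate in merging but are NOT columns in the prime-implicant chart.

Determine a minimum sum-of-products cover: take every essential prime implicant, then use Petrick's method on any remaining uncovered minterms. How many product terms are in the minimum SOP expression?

Round 0: 00000✓ 00001✓ 00011✓ 00101✓ 00111✓ 01000✓ 01001✓ 01100✓ 01101✓ 01110✓ 10000✓ 10010✓ 10011✓ 10110✓ 10111✓ 11000✓ 11001✓ 11011✓ 11100✓ 11101✓
Round 1: -0000✓ -0011✓ -0111✓ -1000✓ -1001✓ -1100✓ -1101✓ 0-000✓ 0-001✓ 0-101✓ 00-01✓ 00-11✓ 000-1✓ 0000-✓ 001-1✓ 01-00✓ 01-01✓ 0100-✓ 011-0 0110-✓ 1-000✓ 1-011 10-10✓ 10-11✓ 100-0 1001-✓ 1011-✓ 11-00✓ 11-01✓ 110-1 1100-✓ 1110-✓
Round 2: --000 -0-11 -1-00✓ -1-01✓ -100-✓ -110-✓ 0--01 0-00- 00--1 01-0-✓ 10-1- 11-0-✓
Round 3: -1-0-
PIs = {--000, -0-11, -1-0-, 0--01, 0-00-, 00--1, 011-0, 1-011, 10-1-, 100-0, 110-1}
Coverage chart:
  m0: --000,0-00-
  m1: 0--01,0-00-,00--1
  m3: -0-11,00--1
  m7: -0-11,00--1
  m8: --000,-1-0-,0-00-
  m9: -1-0-,0--01,0-00-
  m12: -1-0-,011-0
  m13: -1-0-,0--01
  m14: 011-0 ←essential
  m16: --000,100-0
  m18: 10-1-,100-0
  m19: -0-11,1-011,10-1-
  m22: 10-1- ←essential
  m23: -0-11,10-1-
  m24: --000,-1-0-
  m25: -1-0-,110-1
  m27: 1-011,110-1
  m29: -1-0- ←essential
Essential: -1-0-, 011-0, 10-1-
Petrick residual → --000, 00--1, 1-011
Min cover (6 terms): c'd'e' + bd' + a'b'e + a'bce' + ac'de + ab'd

6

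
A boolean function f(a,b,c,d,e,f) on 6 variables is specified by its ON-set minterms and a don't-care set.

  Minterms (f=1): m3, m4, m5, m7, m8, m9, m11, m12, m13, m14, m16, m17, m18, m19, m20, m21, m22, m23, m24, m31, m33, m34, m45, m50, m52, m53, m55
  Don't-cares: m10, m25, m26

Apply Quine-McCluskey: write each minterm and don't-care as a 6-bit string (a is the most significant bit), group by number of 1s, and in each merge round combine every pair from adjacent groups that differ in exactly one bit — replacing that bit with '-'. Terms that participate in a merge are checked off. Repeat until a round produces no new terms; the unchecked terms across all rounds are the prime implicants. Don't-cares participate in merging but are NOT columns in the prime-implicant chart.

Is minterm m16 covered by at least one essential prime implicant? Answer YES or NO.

[col 0] 000011*, 000100*, 000101*, 000111*, 001000*, 001001*, 001010*, 001011*, 001100*, 001101*, 001110*, 010000*, 010001*, 010010*, 010011*, 010100*, 010101*, 010110*, 010111*, 011000*, 011001*, 011010*, 011111*, 100001, 100010*, 101101*, 110010*, 110100*, 110101*, 110111*
[col 1] -01101, -10010, -10100*, -10101*, -10111*, 0-0011*, 0-0100*, 0-0101*, 0-0111*, 0-1000*, 0-1001*, 0-1010*, 00-011, 00-100*, 00-101*, 000-11*, 0001-1*, 00010-*, 001-00*, 001-01*, 001-10*, 0010-0*, 0010-1*, 00100-*, 00101-*, 0011-0*, 00110-*, 01-000*, 01-001*, 01-010*, 01-111, 010-00*, 010-01*, 010-10*, 010-11*, 0100-0*, 0100-1*, 01000-*, 01001-*, 0101-0*, 0101-1*, 01010-*, 01011-*, 0110-0*, 01100-*, 1-0010, 1101-1*, 11010-*
[col 2] -101-1, -1010-, 0-0-11, 0-01-1, 0-010-, 0-10-0, 0-100-, 00-10-, 001--0, 001-0-, 0010--, 01-0-0, 01-00-, 010--0*, 010--1*, 010-0-*, 010-1-*, 0100--*, 0101--*
[col 3] 010---
Prime implicants: -01101, -10010, -101-1, -1010-, 0-0-11, 0-01-1, 0-010-, 0-10-0, 0-100-, 00-011, 00-10-, 001--0, 001-0-, 0010--, 01-0-0, 01-00-, 01-111, 010---, 1-0010, 100001
PI chart (minterm → PIs covering it):
  3 | 0-0-11,00-011
  4 | 0-010-,00-10-
  5 | 0-01-1,0-010-,00-10-
  7 | 0-0-11,0-01-1
  8 | 0-10-0,0-100-,001--0,001-0-,0010--
  9 | 0-100-,001-0-,0010--
  11 | 00-011,0010--
  12 | 00-10-,001--0,001-0-
  13 | -01101,00-10-,001-0-
  14 | 001--0  (sole → essential)
  16 | 01-0-0,01-00-,010---
  17 | 01-00-,010---
  18 | -10010,01-0-0,010---
  19 | 0-0-11,010---
  20 | -1010-,0-010-,010---
  21 | -101-1,-1010-,0-01-1,0-010-,010---
  22 | 010---  (sole → essential)
  23 | -101-1,0-0-11,0-01-1,01-111,010---
  24 | 0-10-0,0-100-,01-0-0,01-00-
  31 | 01-111  (sole → essential)
  33 | 100001  (sole → essential)
  34 | 1-0010  (sole → essential)
  45 | -01101  (sole → essential)
  50 | -10010,1-0010
  52 | -1010-  (sole → essential)
  53 | -101-1,-1010-
  55 | -101-1  (sole → essential)
Essential prime implicants: -01101, -101-1, -1010-, 001--0, 01-111, 010---, 1-0010, 100001

YES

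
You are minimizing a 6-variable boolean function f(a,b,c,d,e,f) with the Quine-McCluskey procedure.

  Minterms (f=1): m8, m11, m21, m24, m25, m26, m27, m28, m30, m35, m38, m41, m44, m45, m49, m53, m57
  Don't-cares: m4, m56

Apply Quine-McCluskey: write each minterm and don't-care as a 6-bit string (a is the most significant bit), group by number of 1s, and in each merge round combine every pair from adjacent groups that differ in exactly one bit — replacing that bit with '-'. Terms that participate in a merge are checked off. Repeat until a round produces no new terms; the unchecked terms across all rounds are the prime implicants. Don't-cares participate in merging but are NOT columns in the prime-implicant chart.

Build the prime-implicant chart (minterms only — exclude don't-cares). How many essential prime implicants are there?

[col 0] 000100, 001000*, 001011*, 010101*, 011000*, 011001*, 011010*, 011011*, 011100*, 011110*, 100011, 100110, 101001*, 101100*, 101101*, 110001*, 110101*, 111000*, 111001*
[col 1] -10101, -11000*, -11001*, 0-1000, 0-1011, 011-00*, 011-10*, 0110-0*, 0110-1*, 01100-*, 01101-*, 0111-0*, 1-1001, 101-01, 10110-, 11-001, 110-01, 11100-*
[col 2] -1100-, 011--0, 0110--
Prime implicants: -10101, -1100-, 0-1000, 0-1011, 000100, 011--0, 0110--, 1-1001, 100011, 100110, 101-01, 10110-, 11-001, 110-01
PI chart (minterm → PIs covering it):
  8 | 0-1000  (sole → essential)
  11 | 0-1011  (sole → essential)
  21 | -10101  (sole → essential)
  24 | -1100-,0-1000,011--0,0110--
  25 | -1100-,0110--
  26 | 011--0,0110--
  27 | 0-1011,0110--
  28 | 011--0  (sole → essential)
  30 | 011--0  (sole → essential)
  35 | 100011  (sole → essential)
  38 | 100110  (sole → essential)
  41 | 1-1001,101-01
  44 | 10110-  (sole → essential)
  45 | 101-01,10110-
  49 | 11-001,110-01
  53 | -10101,110-01
  57 | -1100-,1-1001,11-001
Essential prime implicants: -10101, 0-1000, 0-1011, 011--0, 100011, 100110, 10110-

7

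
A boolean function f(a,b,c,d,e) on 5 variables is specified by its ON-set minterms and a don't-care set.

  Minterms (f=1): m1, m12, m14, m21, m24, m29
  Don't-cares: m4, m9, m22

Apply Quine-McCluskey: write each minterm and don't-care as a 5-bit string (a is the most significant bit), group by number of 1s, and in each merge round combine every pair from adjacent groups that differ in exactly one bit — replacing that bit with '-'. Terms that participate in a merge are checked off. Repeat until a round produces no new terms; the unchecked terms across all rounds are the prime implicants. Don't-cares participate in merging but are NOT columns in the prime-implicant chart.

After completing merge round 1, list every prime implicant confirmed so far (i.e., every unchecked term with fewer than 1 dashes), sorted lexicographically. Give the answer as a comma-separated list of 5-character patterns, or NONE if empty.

Round 0: 00001✓ 00100✓ 01001✓ 01100✓ 01110✓ 10101✓ 10110 11000 11101✓
Round 1: 0-001 0-100 011-0 1-101
PIs = {0-001, 0-100, 011-0, 1-101, 10110, 11000}

10110, 11000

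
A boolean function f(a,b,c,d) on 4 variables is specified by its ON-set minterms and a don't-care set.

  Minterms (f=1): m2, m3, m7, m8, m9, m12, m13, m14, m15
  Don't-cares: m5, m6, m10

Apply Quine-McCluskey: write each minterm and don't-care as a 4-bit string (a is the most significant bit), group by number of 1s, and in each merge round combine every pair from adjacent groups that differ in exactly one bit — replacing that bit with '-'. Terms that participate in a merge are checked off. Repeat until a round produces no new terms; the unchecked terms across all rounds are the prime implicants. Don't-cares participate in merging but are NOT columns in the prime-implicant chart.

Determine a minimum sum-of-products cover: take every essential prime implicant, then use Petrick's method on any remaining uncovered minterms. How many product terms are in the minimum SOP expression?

3

[col 0] 0010*, 0011*, 0101*, 0110*, 0111*, 1000*, 1001*, 1010*, 1100*, 1101*, 1110*, 1111*
[col 1] -010*, -101*, -110*, -111*, 0-10*, 0-11*, 001-*, 01-1*, 011-*, 1-00*, 1-01*, 1-10*, 10-0*, 100-*, 11-0*, 11-1*, 110-*, 111-*
[col 2] --10, -1-1, -11-, 0-1-, 1--0, 1-0-, 11--
Prime implicants: --10, -1-1, -11-, 0-1-, 1--0, 1-0-, 11--
PI chart (minterm → PIs covering it):
  2 | --10,0-1-
  3 | 0-1-  (sole → essential)
  7 | -1-1,-11-,0-1-
  8 | 1--0,1-0-
  9 | 1-0-  (sole → essential)
  12 | 1--0,1-0-,11--
  13 | -1-1,1-0-,11--
  14 | --10,-11-,1--0,11--
  15 | -1-1,-11-,11--
Essential prime implicants: 0-1-, 1-0-
Petrick residual → -11-
Minimum SOP uses 3 PIs: bc + a'c + ac'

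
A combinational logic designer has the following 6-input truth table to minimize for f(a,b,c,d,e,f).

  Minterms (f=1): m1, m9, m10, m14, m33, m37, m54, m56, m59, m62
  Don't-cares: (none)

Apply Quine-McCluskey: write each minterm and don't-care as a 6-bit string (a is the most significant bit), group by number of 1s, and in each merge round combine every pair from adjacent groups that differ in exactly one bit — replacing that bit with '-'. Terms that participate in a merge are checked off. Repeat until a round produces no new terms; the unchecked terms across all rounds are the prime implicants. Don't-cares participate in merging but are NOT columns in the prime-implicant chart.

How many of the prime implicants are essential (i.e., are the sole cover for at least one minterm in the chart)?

6

[col 0] 000001*, 001001*, 001010*, 001110*, 100001*, 100101*, 110110*, 111000, 111011, 111110*
[col 1] -00001, 00-001, 001-10, 100-01, 11-110
Prime implicants: -00001, 00-001, 001-10, 100-01, 11-110, 111000, 111011
PI chart (minterm → PIs covering it):
  1 | -00001,00-001
  9 | 00-001  (sole → essential)
  10 | 001-10  (sole → essential)
  14 | 001-10  (sole → essential)
  33 | -00001,100-01
  37 | 100-01  (sole → essential)
  54 | 11-110  (sole → essential)
  56 | 111000  (sole → essential)
  59 | 111011  (sole → essential)
  62 | 11-110  (sole → essential)
Essential prime implicants: 00-001, 001-10, 100-01, 11-110, 111000, 111011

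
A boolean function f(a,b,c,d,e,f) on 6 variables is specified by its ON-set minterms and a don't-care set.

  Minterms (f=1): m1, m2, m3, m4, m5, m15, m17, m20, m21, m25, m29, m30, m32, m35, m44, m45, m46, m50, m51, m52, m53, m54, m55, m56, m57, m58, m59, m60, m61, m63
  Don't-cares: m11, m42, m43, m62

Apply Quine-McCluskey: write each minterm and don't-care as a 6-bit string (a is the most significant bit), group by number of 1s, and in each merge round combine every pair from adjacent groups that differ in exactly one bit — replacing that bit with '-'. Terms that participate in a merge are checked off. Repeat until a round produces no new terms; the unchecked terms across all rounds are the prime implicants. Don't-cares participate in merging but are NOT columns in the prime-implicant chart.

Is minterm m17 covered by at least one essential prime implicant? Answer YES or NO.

NO

size-2^0 implicants → 000001(✓)  000010(✓)  000011(✓)  000100(✓)  000101(✓)  001011(✓)  001111(✓)  010001(✓)  010100(✓)  010101(✓)  011001(✓)  011101(✓)  011110(✓)  100000  100011(✓)  101010(✓)  101011(✓)  101100(✓)  101101(✓)  101110(✓)  110010(✓)  110011(✓)  110100(✓)  110101(✓)  110110(✓)  110111(✓)  111000(✓)  111001(✓)  111010(✓)  111011(✓)  111100(✓)  111101(✓)  111110(✓)  111111(✓)
size-2^1 implicants → -00011(✓)  -01011(✓)  -10100(✓)  -10101(✓)  -11001(✓)  -11101(✓)  -11110  0-0001(✓)  0-0100(✓)  0-0101(✓)  00-011(✓)  000-01(✓)  0000-1  00001-  00010-(✓)  001-11  01-001(✓)  01-101(✓)  010-01(✓)  01010-(✓)  011-01(✓)  1-0011(✓)  1-1010(✓)  1-1011(✓)  1-1100(✓)  1-1101(✓)  1-1110(✓)  10-011(✓)  101-10(✓)  10101-(✓)  1011-0(✓)  10110-(✓)  11-010(✓)  11-011(✓)  11-100(✓)  11-101(✓)  11-110(✓)  11-111(✓)  110-10(✓)  110-11(✓)  11001-(✓)  1101-0(✓)  1101-1(✓)  11010-(✓)  11011-(✓)  111-00(✓)  111-01(✓)  111-10(✓)  111-11(✓)  1110-0(✓)  1110-1(✓)  11100-(✓)  11101-(✓)  1111-0(✓)  1111-1(✓)  11110-(✓)  11111-(✓)
size-2^2 implicants → -0-011  -1-101  -1010-  -11-01  0-0-01  0-010-  01--01  1--011  1-1-10  1-101-  1-11-0  1-110-  11--10(✓)  11--11(✓)  11-01-(✓)  11-1-0(✓)  11-1-1(✓)  11-10-(✓)  11-11-(✓)  110-1-(✓)  1101--(✓)  111--0(✓)  111--1(✓)  111-0-(✓)  111-1-(✓)  1110--(✓)  1111--(✓)
size-2^3 implicants → 11--1-  11-1--  111---
Unchecked terms (primes): -0-011, -1-101, -1010-, -11-01, -11110, 0-0-01, 0-010-, 0000-1, 00001-, 001-11, 01--01, 1--011, 1-1-10, 1-101-, 1-11-0, 1-110-, 100000, 11--1-, 11-1--, 111---
Minterm coverage:
  m1 ⊆ 0-0-01,0000-1
  m2 ⊆ 00001- [E]
  m3 ⊆ -0-011,0000-1,00001-
  m4 ⊆ 0-010- [E]
  m5 ⊆ 0-0-01,0-010-
  m15 ⊆ 001-11 [E]
  m17 ⊆ 0-0-01,01--01
  m20 ⊆ -1010-,0-010-
  m21 ⊆ -1-101,-1010-,0-0-01,0-010-,01--01
  m25 ⊆ -11-01,01--01
  m29 ⊆ -1-101,-11-01,01--01
  m30 ⊆ -11110 [E]
  m32 ⊆ 100000 [E]
  m35 ⊆ -0-011,1--011
  m44 ⊆ 1-11-0,1-110-
  m45 ⊆ 1-110- [E]
  m46 ⊆ 1-1-10,1-11-0
  m50 ⊆ 11--1- [E]
  m51 ⊆ 1--011,11--1-
  m52 ⊆ -1010-,11-1--
  m53 ⊆ -1-101,-1010-,11-1--
  m54 ⊆ 11--1-,11-1--
  m55 ⊆ 11--1-,11-1--
  m56 ⊆ 111--- [E]
  m57 ⊆ -11-01,111---
  m58 ⊆ 1-1-10,1-101-,11--1-,111---
  m59 ⊆ 1--011,1-101-,11--1-,111---
  m60 ⊆ 1-11-0,1-110-,11-1--,111---
  m61 ⊆ -1-101,-11-01,1-110-,11-1--,111---
  m63 ⊆ 11--1-,11-1--,111---
E = {-11110, 0-010-, 00001-, 001-11, 1-110-, 100000, 11--1-, 111---}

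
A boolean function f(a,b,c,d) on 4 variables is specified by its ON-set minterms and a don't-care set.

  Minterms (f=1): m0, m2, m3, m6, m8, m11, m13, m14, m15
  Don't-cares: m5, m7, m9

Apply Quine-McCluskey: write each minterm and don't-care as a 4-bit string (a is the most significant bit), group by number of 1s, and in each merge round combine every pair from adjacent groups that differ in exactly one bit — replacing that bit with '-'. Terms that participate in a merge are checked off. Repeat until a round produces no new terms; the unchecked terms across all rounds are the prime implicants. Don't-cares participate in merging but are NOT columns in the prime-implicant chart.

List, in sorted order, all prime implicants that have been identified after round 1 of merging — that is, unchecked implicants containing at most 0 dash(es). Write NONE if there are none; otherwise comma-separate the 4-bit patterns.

Round 0: 0000✓ 0010✓ 0011✓ 0101✓ 0110✓ 0111✓ 1000✓ 1001✓ 1011✓ 1101✓ 1110✓ 1111✓
Round 1: -000 -011✓ -101✓ -110✓ -111✓ 0-10✓ 0-11✓ 00-0 001-✓ 01-1✓ 011-✓ 1-01✓ 1-11✓ 10-1✓ 100- 11-1✓ 111-✓
Round 2: --11 -1-1 -11- 0-1- 1--1
PIs = {--11, -000, -1-1, -11-, 0-1-, 00-0, 1--1, 100-}

NONE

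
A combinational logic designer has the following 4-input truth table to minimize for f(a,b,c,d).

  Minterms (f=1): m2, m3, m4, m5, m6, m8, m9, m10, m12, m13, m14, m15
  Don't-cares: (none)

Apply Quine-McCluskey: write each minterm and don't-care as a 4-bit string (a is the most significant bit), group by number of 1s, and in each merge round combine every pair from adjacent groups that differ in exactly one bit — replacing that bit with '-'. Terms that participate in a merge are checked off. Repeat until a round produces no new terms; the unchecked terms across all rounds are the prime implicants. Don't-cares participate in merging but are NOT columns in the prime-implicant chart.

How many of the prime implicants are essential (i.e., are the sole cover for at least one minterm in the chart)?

4

[col 0] 0010*, 0011*, 0100*, 0101*, 0110*, 1000*, 1001*, 1010*, 1100*, 1101*, 1110*, 1111*
[col 1] -010*, -100*, -101*, -110*, 0-10*, 001-, 01-0*, 010-*, 1-00*, 1-01*, 1-10*, 10-0*, 100-*, 11-0*, 11-1*, 110-*, 111-*
[col 2] --10, -1-0, -10-, 1--0, 1-0-, 11--
Prime implicants: --10, -1-0, -10-, 001-, 1--0, 1-0-, 11--
PI chart (minterm → PIs covering it):
  2 | --10,001-
  3 | 001-  (sole → essential)
  4 | -1-0,-10-
  5 | -10-  (sole → essential)
  6 | --10,-1-0
  8 | 1--0,1-0-
  9 | 1-0-  (sole → essential)
  10 | --10,1--0
  12 | -1-0,-10-,1--0,1-0-,11--
  13 | -10-,1-0-,11--
  14 | --10,-1-0,1--0,11--
  15 | 11--  (sole → essential)
Essential prime implicants: -10-, 001-, 1-0-, 11--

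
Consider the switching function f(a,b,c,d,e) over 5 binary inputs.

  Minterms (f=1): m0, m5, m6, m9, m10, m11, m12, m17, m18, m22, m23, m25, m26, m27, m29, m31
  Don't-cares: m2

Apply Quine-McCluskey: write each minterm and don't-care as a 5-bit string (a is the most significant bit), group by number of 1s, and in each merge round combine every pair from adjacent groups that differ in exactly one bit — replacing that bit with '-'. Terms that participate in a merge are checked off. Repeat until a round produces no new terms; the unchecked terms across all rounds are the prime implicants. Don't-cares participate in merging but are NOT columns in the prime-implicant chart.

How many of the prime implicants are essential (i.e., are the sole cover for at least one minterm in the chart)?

7

[col 0] 00000*, 00010*, 00101, 00110*, 01001*, 01010*, 01011*, 01100, 10001*, 10010*, 10110*, 10111*, 11001*, 11010*, 11011*, 11101*, 11111*
[col 1] -0010*, -0110*, -1001*, -1010*, -1011*, 0-010*, 00-10*, 000-0, 010-1*, 0101-*, 1-001, 1-010*, 1-111, 10-10*, 1011-, 11-01*, 11-11*, 110-1*, 1101-*, 111-1*
[col 2] --010, -0-10, -10-1, -101-, 11--1
Prime implicants: --010, -0-10, -10-1, -101-, 000-0, 00101, 01100, 1-001, 1-111, 1011-, 11--1
PI chart (minterm → PIs covering it):
  0 | 000-0  (sole → essential)
  5 | 00101  (sole → essential)
  6 | -0-10  (sole → essential)
  9 | -10-1  (sole → essential)
  10 | --010,-101-
  11 | -10-1,-101-
  12 | 01100  (sole → essential)
  17 | 1-001  (sole → essential)
  18 | --010,-0-10
  22 | -0-10,1011-
  23 | 1-111,1011-
  25 | -10-1,1-001,11--1
  26 | --010,-101-
  27 | -10-1,-101-,11--1
  29 | 11--1  (sole → essential)
  31 | 1-111,11--1
Essential prime implicants: -0-10, -10-1, 000-0, 00101, 01100, 1-001, 11--1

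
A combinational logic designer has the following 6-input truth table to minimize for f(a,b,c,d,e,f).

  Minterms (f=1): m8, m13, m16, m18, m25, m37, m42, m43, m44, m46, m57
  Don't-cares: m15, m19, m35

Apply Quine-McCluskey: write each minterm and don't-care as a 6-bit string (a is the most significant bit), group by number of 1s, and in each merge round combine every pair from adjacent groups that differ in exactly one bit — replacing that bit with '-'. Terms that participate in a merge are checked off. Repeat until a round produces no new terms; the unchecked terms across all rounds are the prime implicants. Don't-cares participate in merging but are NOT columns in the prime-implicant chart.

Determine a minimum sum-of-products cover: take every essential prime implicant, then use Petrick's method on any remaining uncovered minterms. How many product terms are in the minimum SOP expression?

[col 0] 001000, 001101*, 001111*, 010000*, 010010*, 010011*, 011001*, 100011*, 100101, 101010*, 101011*, 101100*, 101110*, 111001*
[col 1] -11001, 0011-1, 0100-0, 01001-, 10-011, 101-10, 10101-, 1011-0
Prime implicants: -11001, 001000, 0011-1, 0100-0, 01001-, 10-011, 100101, 101-10, 10101-, 1011-0
PI chart (minterm → PIs covering it):
  8 | 001000  (sole → essential)
  13 | 0011-1  (sole → essential)
  16 | 0100-0  (sole → essential)
  18 | 0100-0,01001-
  25 | -11001  (sole → essential)
  37 | 100101  (sole → essential)
  42 | 101-10,10101-
  43 | 10-011,10101-
  44 | 1011-0  (sole → essential)
  46 | 101-10,1011-0
  57 | -11001  (sole → essential)
Essential prime implicants: -11001, 001000, 0011-1, 0100-0, 100101, 1011-0
Petrick residual → 10101-
Minimum SOP uses 7 PIs: bcd'e'f + a'b'cd'e'f' + a'b'cdf + a'bc'd'f' + ab'c'de'f + ab'cd'e + ab'cdf'

7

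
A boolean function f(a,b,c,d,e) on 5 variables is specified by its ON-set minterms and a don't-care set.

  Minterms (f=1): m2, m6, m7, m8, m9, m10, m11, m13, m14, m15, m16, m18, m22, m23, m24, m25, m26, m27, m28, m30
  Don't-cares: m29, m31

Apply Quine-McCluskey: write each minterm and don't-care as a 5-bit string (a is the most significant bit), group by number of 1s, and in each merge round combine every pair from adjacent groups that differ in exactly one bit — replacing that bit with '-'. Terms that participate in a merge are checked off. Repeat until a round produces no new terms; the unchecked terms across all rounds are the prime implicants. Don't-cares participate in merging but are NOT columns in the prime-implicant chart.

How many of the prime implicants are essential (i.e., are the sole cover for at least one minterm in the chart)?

[col 0] 00010*, 00110*, 00111*, 01000*, 01001*, 01010*, 01011*, 01101*, 01110*, 01111*, 10000*, 10010*, 10110*, 10111*, 11000*, 11001*, 11010*, 11011*, 11100*, 11101*, 11110*, 11111*
[col 1] -0010*, -0110*, -0111*, -1000*, -1001*, -1010*, -1011*, -1101*, -1110*, -1111*, 0-010*, 0-110*, 0-111*, 00-10*, 0011-*, 01-01*, 01-10*, 01-11*, 010-0*, 010-1*, 0100-*, 0101-*, 011-1*, 0111-*, 1-000*, 1-010*, 1-110*, 1-111*, 10-10*, 100-0*, 1011-*, 11-00*, 11-01*, 11-10*, 11-11*, 110-0*, 110-1*, 1100-*, 1101-*, 111-0*, 111-1*, 1110-*, 1111-*
[col 2] --010*, --110*, --111*, -0-10*, -011-*, -1-01*, -1-10*, -1-11*, -10-0*, -10-1*, -100-*, -101-*, -11-1*, -111-*, 0--10*, 0-11-*, 01--1*, 01-1-*, 010--*, 1--10*, 1-0-0, 1-11-*, 11--0*, 11--1*, 11-0-*, 11-1-*, 110--*, 111--*
[col 3] ---10, --11-, -1--1, -1-1-, -10--, 11---
Prime implicants: ---10, --11-, -1--1, -1-1-, -10--, 1-0-0, 11---
PI chart (minterm → PIs covering it):
  2 | ---10  (sole → essential)
  6 | ---10,--11-
  7 | --11-  (sole → essential)
  8 | -10--  (sole → essential)
  9 | -1--1,-10--
  10 | ---10,-1-1-,-10--
  11 | -1--1,-1-1-,-10--
  13 | -1--1  (sole → essential)
  14 | ---10,--11-,-1-1-
  15 | --11-,-1--1,-1-1-
  16 | 1-0-0  (sole → essential)
  18 | ---10,1-0-0
  22 | ---10,--11-
  23 | --11-  (sole → essential)
  24 | -10--,1-0-0,11---
  25 | -1--1,-10--,11---
  26 | ---10,-1-1-,-10--,1-0-0,11---
  27 | -1--1,-1-1-,-10--,11---
  28 | 11---  (sole → essential)
  30 | ---10,--11-,-1-1-,11---
Essential prime implicants: ---10, --11-, -1--1, -10--, 1-0-0, 11---

6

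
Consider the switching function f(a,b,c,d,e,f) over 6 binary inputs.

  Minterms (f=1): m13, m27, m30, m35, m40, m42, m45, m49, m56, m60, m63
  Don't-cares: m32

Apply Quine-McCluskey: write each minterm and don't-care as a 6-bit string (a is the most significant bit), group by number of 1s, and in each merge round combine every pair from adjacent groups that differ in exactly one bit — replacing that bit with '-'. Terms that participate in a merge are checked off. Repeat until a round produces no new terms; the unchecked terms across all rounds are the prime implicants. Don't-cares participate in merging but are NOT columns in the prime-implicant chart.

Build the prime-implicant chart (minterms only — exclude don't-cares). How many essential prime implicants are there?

size-2^0 implicants → 001101(✓)  011011  011110  100000(✓)  100011  101000(✓)  101010(✓)  101101(✓)  110001  111000(✓)  111100(✓)  111111
size-2^1 implicants → -01101  1-1000  10-000  1010-0  111-00
Unchecked terms (primes): -01101, 011011, 011110, 1-1000, 10-000, 100011, 1010-0, 110001, 111-00, 111111
Minterm coverage:
  m13 ⊆ -01101 [E]
  m27 ⊆ 011011 [E]
  m30 ⊆ 011110 [E]
  m35 ⊆ 100011 [E]
  m40 ⊆ 1-1000,10-000,1010-0
  m42 ⊆ 1010-0 [E]
  m45 ⊆ -01101 [E]
  m49 ⊆ 110001 [E]
  m56 ⊆ 1-1000,111-00
  m60 ⊆ 111-00 [E]
  m63 ⊆ 111111 [E]
E = {-01101, 011011, 011110, 100011, 1010-0, 110001, 111-00, 111111}

8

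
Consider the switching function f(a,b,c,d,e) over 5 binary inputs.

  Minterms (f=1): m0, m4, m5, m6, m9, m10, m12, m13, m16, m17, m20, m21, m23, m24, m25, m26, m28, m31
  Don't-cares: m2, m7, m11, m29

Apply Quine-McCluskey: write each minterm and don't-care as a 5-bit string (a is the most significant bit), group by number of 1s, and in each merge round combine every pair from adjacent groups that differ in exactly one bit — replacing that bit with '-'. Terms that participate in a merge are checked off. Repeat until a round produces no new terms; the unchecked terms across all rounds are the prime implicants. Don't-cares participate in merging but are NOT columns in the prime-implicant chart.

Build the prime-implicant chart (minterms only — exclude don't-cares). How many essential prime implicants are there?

size-2^0 implicants → 00000(✓)  00010(✓)  00100(✓)  00101(✓)  00110(✓)  00111(✓)  01001(✓)  01010(✓)  01011(✓)  01100(✓)  01101(✓)  10000(✓)  10001(✓)  10100(✓)  10101(✓)  10111(✓)  11000(✓)  11001(✓)  11010(✓)  11100(✓)  11101(✓)  11111(✓)
size-2^1 implicants → -0000(✓)  -0100(✓)  -0101(✓)  -0111(✓)  -1001(✓)  -1010  -1100(✓)  -1101(✓)  0-010  0-100(✓)  0-101(✓)  00-00(✓)  00-10(✓)  000-0(✓)  001-0(✓)  001-1(✓)  0010-(✓)  0011-(✓)  01-01(✓)  010-1  0101-  0110-(✓)  1-000(✓)  1-001(✓)  1-100(✓)  1-101(✓)  1-111(✓)  10-00(✓)  10-01(✓)  1000-(✓)  101-1(✓)  1010-(✓)  11-00(✓)  11-01(✓)  110-0  1100-(✓)  111-1(✓)  1110-(✓)
size-2^2 implicants → --100(✓)  --101(✓)  -0-00  -01-1  -010-(✓)  -1-01  -110-(✓)  0-10-(✓)  00--0  001--  1--00(✓)  1--01(✓)  1-00-(✓)  1-1-1  1-10-(✓)  10-0-(✓)  11-0-(✓)
size-2^3 implicants → --10-  1--0-
Unchecked terms (primes): --10-, -0-00, -01-1, -1-01, -1010, 0-010, 00--0, 001--, 010-1, 0101-, 1--0-, 1-1-1, 110-0
Minterm coverage:
  m0 ⊆ -0-00,00--0
  m4 ⊆ --10-,-0-00,00--0,001--
  m5 ⊆ --10-,-01-1,001--
  m6 ⊆ 00--0,001--
  m9 ⊆ -1-01,010-1
  m10 ⊆ -1010,0-010,0101-
  m12 ⊆ --10- [E]
  m13 ⊆ --10-,-1-01
  m16 ⊆ -0-00,1--0-
  m17 ⊆ 1--0- [E]
  m20 ⊆ --10-,-0-00,1--0-
  m21 ⊆ --10-,-01-1,1--0-,1-1-1
  m23 ⊆ -01-1,1-1-1
  m24 ⊆ 1--0-,110-0
  m25 ⊆ -1-01,1--0-
  m26 ⊆ -1010,110-0
  m28 ⊆ --10-,1--0-
  m31 ⊆ 1-1-1 [E]
E = {--10-, 1--0-, 1-1-1}

3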